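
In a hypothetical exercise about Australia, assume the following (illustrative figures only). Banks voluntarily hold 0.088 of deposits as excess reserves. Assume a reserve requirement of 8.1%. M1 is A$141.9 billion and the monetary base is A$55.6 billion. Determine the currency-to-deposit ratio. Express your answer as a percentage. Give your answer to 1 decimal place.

36.6%

Using m = M/MB = 141.9/55.6 ≈ 2.552158. From m = (1 + c)/(c + rr + e), rearranging gives 1 + c = m·(c + rr + e), so c·(1 − m) = m·(rr + e) − 1.
Hence c = [m·(rr + e) − 1]/(1 − m) = [2.552158 × (0.081 + 0.088) − 1] / (1 − 2.552158) ≈ 0.366384.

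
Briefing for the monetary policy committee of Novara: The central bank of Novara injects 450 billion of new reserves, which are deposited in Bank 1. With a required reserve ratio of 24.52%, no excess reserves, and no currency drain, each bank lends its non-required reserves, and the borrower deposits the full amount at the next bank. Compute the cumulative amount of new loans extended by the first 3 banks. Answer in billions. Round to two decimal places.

Bank i lends (1 − rr)^i of the original deposit: Bank 1 lends 450·0.7548 = 339.6600, Bank 2 lends 450·0.7548² ≈ 256.3754, and so on.
Summing a geometric series: total = 450·[0.7548·(1 − 0.7548^3) / (1 − 0.7548)] ≈ 789.5475 billion.

789.55 billion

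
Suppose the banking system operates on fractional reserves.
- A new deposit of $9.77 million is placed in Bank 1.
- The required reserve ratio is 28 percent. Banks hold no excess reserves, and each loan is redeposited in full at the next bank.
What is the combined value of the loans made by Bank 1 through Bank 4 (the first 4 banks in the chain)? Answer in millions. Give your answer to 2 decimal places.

$18.37 million

Bank i lends (1 − rr)^i of the original deposit: Bank 1 lends 9.77·0.7200 = 7.0344, Bank 2 lends 9.77·0.7200² ≈ 5.0648, and so on.
Summing a geometric series: total = 9.77·[0.7200·(1 − 0.7200^4) / (1 − 0.7200)] ≈ 18.3714 million.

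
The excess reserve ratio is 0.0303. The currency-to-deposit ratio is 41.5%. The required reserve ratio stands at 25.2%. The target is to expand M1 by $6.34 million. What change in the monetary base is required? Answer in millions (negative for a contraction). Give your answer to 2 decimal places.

The money multiplier is m = (1 + c) / (rr + e + c) = (1 + 0.415) / (0.252 + 0.0303 + 0.415) ≈ 2.0293.
ΔMB = ΔM / m = (+6.34) / 2.0293 ≈ 3.1242 million.

$3.12 million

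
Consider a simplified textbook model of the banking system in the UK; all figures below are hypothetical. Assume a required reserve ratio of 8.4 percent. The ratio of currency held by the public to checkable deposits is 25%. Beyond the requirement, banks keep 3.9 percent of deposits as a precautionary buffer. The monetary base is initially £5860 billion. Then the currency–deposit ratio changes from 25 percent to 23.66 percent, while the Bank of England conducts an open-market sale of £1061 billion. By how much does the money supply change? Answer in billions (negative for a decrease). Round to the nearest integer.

Before: m₁ = (1 + 0.25) / (0.084 + 0.039 + 0.25) ≈ 3.35121, MB₁ = 5860, so M₁ = 3.35121 × 5860 = 19638.0906 billion.
After: m₂ = (1 + 0.2366) / (0.084 + 0.039 + 0.2366) ≈ 3.43882, MB₂ = 5860 − 1061 = 4799, so M₂ = 3.43882 × 4799 ≈ 16502.8972 billion.
ΔM = M₂ − M₁ = 16502.8972 − 19638.0906 = -3135.1934 billion.

-3135 billion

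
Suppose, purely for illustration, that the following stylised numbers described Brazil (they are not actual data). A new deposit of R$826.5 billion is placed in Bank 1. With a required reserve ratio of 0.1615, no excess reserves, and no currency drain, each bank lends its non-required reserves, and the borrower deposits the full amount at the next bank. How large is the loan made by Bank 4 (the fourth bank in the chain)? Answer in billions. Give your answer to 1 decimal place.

Each bank lends a fraction (1 − rr) = 0.8385 of the deposit it receives, so Bank 4 receives 826.5·0.8385^3 and lends 826.5·0.8385^4 ≈ 408.5593 billion.

R$408.6 billion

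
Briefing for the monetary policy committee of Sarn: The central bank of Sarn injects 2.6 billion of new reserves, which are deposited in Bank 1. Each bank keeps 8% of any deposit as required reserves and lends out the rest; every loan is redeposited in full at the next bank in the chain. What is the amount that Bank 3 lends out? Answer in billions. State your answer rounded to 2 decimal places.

Each bank lends a fraction (1 − rr) = 0.9200 of the deposit it receives, so Bank 3 receives 2.6·0.9200^2 and lends 2.6·0.9200^3 ≈ 2.0246 billion.

2.02 billion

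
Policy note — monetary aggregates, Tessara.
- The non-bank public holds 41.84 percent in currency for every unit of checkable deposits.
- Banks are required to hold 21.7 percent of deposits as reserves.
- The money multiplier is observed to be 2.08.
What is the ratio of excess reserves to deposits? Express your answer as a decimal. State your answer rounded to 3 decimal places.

Using m = 2.08. Since m = (1 + c)/(c + rr + e), the denominator satisfies c + rr + e = (1 + c)/m = (1 + 0.4184) / 2.08 ≈ 0.681923.
With c = 0.4184 and rr = 0.217, the ratio of excess reserves to deposits is 0.681923 − 0.4184 − 0.217 = 0.046523.

0.047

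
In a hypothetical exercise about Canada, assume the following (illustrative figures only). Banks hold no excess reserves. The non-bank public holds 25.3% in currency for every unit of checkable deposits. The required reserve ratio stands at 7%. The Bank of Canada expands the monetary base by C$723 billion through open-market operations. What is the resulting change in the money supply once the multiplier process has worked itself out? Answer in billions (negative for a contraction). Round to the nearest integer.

The money multiplier is m = (1 + c) / (rr + c) = (1 + 0.253) / (0.07 + 0.253) ≈ 3.8793.
The purchase adds 723 billion of base, so ΔM = m × ΔMB = 3.8793 × (+723) = 2804.7339 billion.

C$2805 billion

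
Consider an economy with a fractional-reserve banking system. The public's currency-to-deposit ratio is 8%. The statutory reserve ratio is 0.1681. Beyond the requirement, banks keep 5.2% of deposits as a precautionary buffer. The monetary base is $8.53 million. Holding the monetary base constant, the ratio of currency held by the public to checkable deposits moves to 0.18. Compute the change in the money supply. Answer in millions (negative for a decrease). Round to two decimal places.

Initially m₁ = (1 + 0.08) / (0.1681 + 0.052 + 0.08) ≈ 3.5988, so M₁ = 3.5988 × 8.53 ≈ 30.6978 million.
After the change m₂ = (1 + 0.18) / (0.1681 + 0.052 + 0.18) ≈ 2.9493, so M₂ = 2.9493 × 8.53 ≈ 25.1575 million.
ΔM = M₂ − M₁ = 25.1575 − 30.6978 = -5.5403 million.

-5.54 million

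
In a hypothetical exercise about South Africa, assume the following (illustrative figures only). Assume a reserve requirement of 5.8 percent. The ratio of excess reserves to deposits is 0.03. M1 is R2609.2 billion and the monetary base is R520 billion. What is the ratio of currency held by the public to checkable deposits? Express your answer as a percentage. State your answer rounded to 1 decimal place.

13.9%

Using m = M/MB = 2609.2/520 ≈ 5.017692. From m = (1 + c)/(c + rr + e), rearranging gives 1 + c = m·(c + rr + e), so c·(1 − m) = m·(rr + e) − 1.
Hence c = [m·(rr + e) − 1]/(1 − m) = [5.017692 × (0.058 + 0.03) − 1] / (1 − 5.017692) ≈ 0.138996.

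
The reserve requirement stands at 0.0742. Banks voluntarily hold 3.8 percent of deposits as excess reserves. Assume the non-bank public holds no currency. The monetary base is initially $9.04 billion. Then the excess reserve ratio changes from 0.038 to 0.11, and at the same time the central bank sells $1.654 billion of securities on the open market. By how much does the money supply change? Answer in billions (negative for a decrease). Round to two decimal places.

Before: m₁ = 1 / (0.0742 + 0.038) ≈ 8.9127, MB₁ = 9.04, so M₁ = 8.9127 × 9.04 ≈ 80.5708 billion.
After: m₂ = 1 / (0.0742 + 0.11) ≈ 5.4289, MB₂ = 9.04 − 1.654 = 7.386, so M₂ = 5.4289 × 7.386 ≈ 40.0979 billion.
ΔM = M₂ − M₁ = 40.0979 − 80.5708 = -40.4729 billion.

-40.47 billion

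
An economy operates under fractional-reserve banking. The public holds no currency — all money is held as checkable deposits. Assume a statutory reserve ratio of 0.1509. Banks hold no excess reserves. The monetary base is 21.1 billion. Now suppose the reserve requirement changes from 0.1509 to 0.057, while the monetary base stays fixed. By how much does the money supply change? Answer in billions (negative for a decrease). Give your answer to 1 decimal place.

230.3 billion

Initially m₁ = 1 / (0.1509) ≈ 6.6269, so M₁ = 6.6269 × 21.1 ≈ 139.8276 billion.
After the change m₂ = 1 / (0.057) ≈ 17.5439, so M₂ = 17.5439 × 21.1 ≈ 370.1763 billion.
ΔM = M₂ − M₁ = 370.1763 − 139.8276 = 230.3487 billion.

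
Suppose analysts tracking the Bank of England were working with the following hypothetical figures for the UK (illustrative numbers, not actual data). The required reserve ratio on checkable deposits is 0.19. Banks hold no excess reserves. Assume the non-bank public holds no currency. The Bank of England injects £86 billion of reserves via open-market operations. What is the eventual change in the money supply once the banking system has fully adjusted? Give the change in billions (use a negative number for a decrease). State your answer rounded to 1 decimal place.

£452.6 billion

The simple money multiplier is m = 1/rr = 1/0.19 ≈ 5.2632.
An open-market purchase increases the monetary base by 86 billion, so ΔM = m × ΔMB = 5.2632 × 86 = 452.6352 billion.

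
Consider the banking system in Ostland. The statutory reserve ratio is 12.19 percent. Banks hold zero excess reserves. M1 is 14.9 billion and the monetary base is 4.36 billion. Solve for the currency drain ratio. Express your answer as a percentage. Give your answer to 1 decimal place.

Using m = M/MB = 14.9/4.36 ≈ 3.417431. From m = (1 + c)/(c + rr + e), rearranging gives 1 + c = m·(c + rr + e), so c·(1 − m) = m·(rr + e) − 1.
Hence c = [m·(rr + e) − 1]/(1 − m) = [3.417431 × (0.1219 + 0) − 1] / (1 − 3.417431) ≈ 0.241337.

24.1%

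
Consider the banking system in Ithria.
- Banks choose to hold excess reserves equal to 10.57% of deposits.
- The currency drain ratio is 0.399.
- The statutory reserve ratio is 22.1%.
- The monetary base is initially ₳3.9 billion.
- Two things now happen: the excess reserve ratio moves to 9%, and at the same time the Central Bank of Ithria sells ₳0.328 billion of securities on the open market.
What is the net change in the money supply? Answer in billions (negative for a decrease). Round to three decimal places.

Before: m₁ = (1 + 0.399) / (0.221 + 0.1057 + 0.399) ≈ 1.92779, MB₁ = 3.9, so M₁ = 1.92779 × 3.9 ≈ 7.5184 billion.
After: m₂ = (1 + 0.399) / (0.221 + 0.09 + 0.399) ≈ 1.97042, MB₂ = 3.9 − 0.328 = 3.572, so M₂ = 1.97042 × 3.572 ≈ 7.0383 billion.
ΔM = M₂ − M₁ = 7.0383 − 7.5184 = -0.4801 billion.

-0.480 billion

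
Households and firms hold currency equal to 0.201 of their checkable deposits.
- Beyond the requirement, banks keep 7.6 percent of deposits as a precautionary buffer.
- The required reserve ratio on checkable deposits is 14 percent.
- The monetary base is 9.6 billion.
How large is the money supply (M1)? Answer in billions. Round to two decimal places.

27.65 billion

The money multiplier is m = (1 + c) / (rr + e + c) = (1 + 0.201) / (0.14 + 0.076 + 0.201) ≈ 2.8801.
So M = m × MB = 2.8801 × 9.6 ≈ 27.649 billion.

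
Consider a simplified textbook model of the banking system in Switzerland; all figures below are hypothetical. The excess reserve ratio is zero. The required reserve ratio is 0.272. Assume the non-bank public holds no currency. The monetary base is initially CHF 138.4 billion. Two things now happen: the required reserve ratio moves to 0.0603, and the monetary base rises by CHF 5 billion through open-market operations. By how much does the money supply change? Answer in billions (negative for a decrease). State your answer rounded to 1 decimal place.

CHF 1869.3 billion

Before: m₁ = 1 / (0.272) ≈ 3.67647, MB₁ = 138.4, so M₁ = 3.67647 × 138.4 ≈ 508.8234 billion.
After: m₂ = 1 / (0.0603) ≈ 16.58375, MB₂ = 138.4 + 5 = 143.4, so M₂ = 16.58375 × 143.4 ≈ 2378.1098 billion.
ΔM = M₂ − M₁ = 2378.1098 − 508.8234 = 1869.2864 billion.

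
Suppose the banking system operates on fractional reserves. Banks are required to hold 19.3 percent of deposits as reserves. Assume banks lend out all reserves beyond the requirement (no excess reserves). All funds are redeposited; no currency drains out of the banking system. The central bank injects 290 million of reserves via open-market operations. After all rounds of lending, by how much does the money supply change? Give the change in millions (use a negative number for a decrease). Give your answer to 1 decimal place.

The simple money multiplier is m = 1/rr = 1/0.193 ≈ 5.18135.
An open-market purchase increases the monetary base by 290 million, so ΔM = m × ΔMB = 5.18135 × 290 = 1502.5915 million.

1502.6 million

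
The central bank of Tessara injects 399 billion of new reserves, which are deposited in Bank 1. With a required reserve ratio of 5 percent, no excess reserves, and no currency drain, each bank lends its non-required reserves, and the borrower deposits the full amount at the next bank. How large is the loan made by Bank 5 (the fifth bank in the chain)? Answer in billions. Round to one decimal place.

Each bank lends a fraction (1 − rr) = 0.9500 of the deposit it receives, so Bank 5 receives 399·0.9500^4 and lends 399·0.9500^5 ≈ 308.7386 billion.

308.7 billion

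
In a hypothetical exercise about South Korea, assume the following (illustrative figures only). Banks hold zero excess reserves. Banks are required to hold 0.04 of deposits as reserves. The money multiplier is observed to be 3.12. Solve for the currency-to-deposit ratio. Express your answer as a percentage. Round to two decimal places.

Using m = 3.12. From m = (1 + c)/(c + rr + e), rearranging gives 1 + c = m·(c + rr + e), so c·(1 − m) = m·(rr + e) − 1.
Hence c = [m·(rr + e) − 1]/(1 − m) = [3.12 × (0.04 + 0) − 1] / (1 − 3.12) ≈ 0.412830.

41.28%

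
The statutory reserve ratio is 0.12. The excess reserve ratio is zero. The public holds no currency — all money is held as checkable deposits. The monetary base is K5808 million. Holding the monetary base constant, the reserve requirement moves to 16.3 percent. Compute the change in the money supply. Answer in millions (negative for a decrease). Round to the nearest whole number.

Initially m₁ = 1 / (0.12) ≈ 8.33333, so M₁ = 8.33333 × 5808 ≈ 48399.9806 million.
After the change m₂ = 1 / (0.163) ≈ 6.13497, so M₂ = 6.13497 × 5808 ≈ 35631.9058 million.
ΔM = M₂ − M₁ = 35631.9058 − 48399.9806 = -12768.0748 million.

-12768 million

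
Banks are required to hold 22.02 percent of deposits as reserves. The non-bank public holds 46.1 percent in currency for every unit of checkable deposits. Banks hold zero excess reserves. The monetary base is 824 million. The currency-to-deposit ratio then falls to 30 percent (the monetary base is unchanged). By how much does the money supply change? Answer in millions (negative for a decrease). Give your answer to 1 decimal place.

291.9 million

Initially m₁ = (1 + 0.461) / (0.2202 + 0.461) ≈ 2.14474, so M₁ = 2.14474 × 824 ≈ 1767.2658 million.
After the change m₂ = (1 + 0.3) / (0.2202 + 0.3) ≈ 2.49904, so M₂ = 2.49904 × 824 ≈ 2059.209 million.
ΔM = M₂ − M₁ = 2059.209 − 1767.2658 = 291.9432 million.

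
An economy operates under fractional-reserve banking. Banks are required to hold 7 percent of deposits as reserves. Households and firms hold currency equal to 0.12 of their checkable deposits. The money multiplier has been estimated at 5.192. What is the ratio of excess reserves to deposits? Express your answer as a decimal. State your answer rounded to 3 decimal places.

Using m = 5.192. Since m = (1 + c)/(c + rr + e), the denominator satisfies c + rr + e = (1 + c)/m = (1 + 0.12) / 5.192 ≈ 0.215716.
With c = 0.12 and rr = 0.07, the ratio of excess reserves to deposits is 0.215716 − 0.12 − 0.07 = 0.025716.

0.026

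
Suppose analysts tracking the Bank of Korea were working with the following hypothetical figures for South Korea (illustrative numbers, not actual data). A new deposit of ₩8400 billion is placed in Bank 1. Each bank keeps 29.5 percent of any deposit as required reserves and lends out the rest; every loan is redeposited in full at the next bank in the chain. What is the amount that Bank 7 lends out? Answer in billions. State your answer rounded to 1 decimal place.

Each bank lends a fraction (1 − rr) = 0.7050 of the deposit it receives, so Bank 7 receives 8400·0.7050^6 and lends 8400·0.7050^7 ≈ 727.1150 billion.

₩727.1 billion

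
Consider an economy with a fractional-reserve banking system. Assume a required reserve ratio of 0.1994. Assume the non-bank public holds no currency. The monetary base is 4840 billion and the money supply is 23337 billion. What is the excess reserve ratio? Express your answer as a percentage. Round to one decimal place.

0.8%

Using m = M/MB = 23337/4840 ≈ 4.821694. Since m = (1 + c)/(c + rr + e), the denominator satisfies c + rr + e = (1 + c)/m = (1 + 0) / 4.821694 ≈ 0.207396.
With c = 0 and rr = 0.1994, the excess reserve ratio is 0.207396 − 0 − 0.1994 = 0.007996.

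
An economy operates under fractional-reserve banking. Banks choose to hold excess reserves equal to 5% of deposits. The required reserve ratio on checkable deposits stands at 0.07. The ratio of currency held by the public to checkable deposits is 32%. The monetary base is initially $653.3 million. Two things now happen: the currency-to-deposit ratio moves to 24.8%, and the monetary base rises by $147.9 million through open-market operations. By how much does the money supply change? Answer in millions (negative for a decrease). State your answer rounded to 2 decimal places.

$757.21 million

Before: m₁ = (1 + 0.32) / (0.07 + 0.05 + 0.32) = 3, MB₁ = 653.3, so M₁ = 3 × 653.3 = 1959.9 million.
After: m₂ = (1 + 0.248) / (0.07 + 0.05 + 0.248) ≈ 3.391304, MB₂ = 653.3 + 147.9 = 801.2, so M₂ = 3.391304 × 801.2 ≈ 2717.1128 million.
ΔM = M₂ − M₁ = 2717.1128 − 1959.9 = 757.2128 million.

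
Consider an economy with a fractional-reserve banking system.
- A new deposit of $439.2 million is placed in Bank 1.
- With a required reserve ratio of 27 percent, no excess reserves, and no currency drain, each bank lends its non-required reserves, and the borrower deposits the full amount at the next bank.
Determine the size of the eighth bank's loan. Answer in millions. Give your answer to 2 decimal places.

Each bank lends a fraction (1 − rr) = 0.7300 of the deposit it receives, so Bank 8 receives 439.2·0.7300^7 and lends 439.2·0.7300^8 ≈ 35.4197 million.

$35.42 million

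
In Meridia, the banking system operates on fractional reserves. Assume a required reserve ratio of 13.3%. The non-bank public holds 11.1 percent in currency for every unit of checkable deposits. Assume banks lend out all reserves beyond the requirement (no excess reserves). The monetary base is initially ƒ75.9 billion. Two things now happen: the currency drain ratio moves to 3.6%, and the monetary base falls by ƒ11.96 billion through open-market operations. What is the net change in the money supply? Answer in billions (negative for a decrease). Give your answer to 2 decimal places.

ƒ46.37 billion

Before: m₁ = (1 + 0.111) / (0.133 + 0.111) ≈ 4.55328, MB₁ = 75.9, so M₁ = 4.55328 × 75.9 ≈ 345.594 billion.
After: m₂ = (1 + 0.036) / (0.133 + 0.036) ≈ 6.13018, MB₂ = 75.9 − 11.96 = 63.94, so M₂ = 6.13018 × 63.94 ≈ 391.9637 billion.
ΔM = M₂ − M₁ = 391.9637 − 345.594 = 46.3697 billion.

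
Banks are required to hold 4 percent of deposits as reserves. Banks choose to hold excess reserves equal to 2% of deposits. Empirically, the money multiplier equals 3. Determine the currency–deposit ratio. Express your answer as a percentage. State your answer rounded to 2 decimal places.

41.00%

Using m = 3. From m = (1 + c)/(c + rr + e), rearranging gives 1 + c = m·(c + rr + e), so c·(1 − m) = m·(rr + e) − 1.
Hence c = [m·(rr + e) − 1]/(1 − m) = [3 × (0.04 + 0.02) − 1] / (1 − 3) = 0.410000.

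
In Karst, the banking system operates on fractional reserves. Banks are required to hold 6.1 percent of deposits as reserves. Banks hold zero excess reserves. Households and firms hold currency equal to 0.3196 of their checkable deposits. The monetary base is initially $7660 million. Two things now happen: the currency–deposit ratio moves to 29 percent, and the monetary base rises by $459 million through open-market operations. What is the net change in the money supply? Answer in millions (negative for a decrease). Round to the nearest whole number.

$3281 million

Before: m₁ = (1 + 0.3196) / (0.061 + 0.3196) ≈ 3.46716, MB₁ = 7660, so M₁ = 3.46716 × 7660 = 26558.4456 million.
After: m₂ = (1 + 0.29) / (0.061 + 0.29) ≈ 3.67521, MB₂ = 7660 + 459 = 8119, so M₂ = 3.67521 × 8119 ≈ 29839.03 million.
ΔM = M₂ − M₁ = 29839.03 − 26558.4456 = 3280.5844 million.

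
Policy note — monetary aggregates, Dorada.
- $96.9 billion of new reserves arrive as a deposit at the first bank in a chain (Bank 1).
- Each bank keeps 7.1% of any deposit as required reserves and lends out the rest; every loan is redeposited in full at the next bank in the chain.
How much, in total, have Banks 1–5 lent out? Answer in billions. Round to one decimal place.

$390.6 billion

Bank i lends (1 − rr)^i of the original deposit: Bank 1 lends 96.9·0.9290 = 90.0201, Bank 2 lends 96.9·0.9290² ≈ 83.6287, and so on.
Summing a geometric series: total = 96.9·[0.9290·(1 − 0.9290^5) / (1 − 0.9290)] ≈ 390.5653 billion.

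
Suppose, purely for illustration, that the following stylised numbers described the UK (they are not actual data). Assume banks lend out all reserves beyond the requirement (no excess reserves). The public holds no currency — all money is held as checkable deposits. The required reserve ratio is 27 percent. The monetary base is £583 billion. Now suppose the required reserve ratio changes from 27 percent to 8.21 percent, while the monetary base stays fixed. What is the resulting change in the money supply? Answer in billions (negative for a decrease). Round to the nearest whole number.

Initially m₁ = 1 / (0.27) ≈ 3.7037, so M₁ = 3.7037 × 583 = 2159.2571 billion.
After the change m₂ = 1 / (0.0821) ≈ 12.1803, so M₂ = 12.1803 × 583 = 7101.1149 billion.
ΔM = M₂ − M₁ = 7101.1149 − 2159.2571 = 4941.8578 billion.

£4942 billion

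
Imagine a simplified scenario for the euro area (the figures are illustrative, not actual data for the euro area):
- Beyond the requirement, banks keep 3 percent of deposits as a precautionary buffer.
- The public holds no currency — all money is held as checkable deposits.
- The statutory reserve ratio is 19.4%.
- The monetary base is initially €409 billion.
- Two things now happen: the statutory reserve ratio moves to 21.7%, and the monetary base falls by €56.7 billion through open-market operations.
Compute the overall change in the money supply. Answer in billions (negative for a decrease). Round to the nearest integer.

Before: m₁ = 1 / (0.194 + 0.03) ≈ 4.4643, MB₁ = 409, so M₁ = 4.4643 × 409 = 1825.8987 billion.
After: m₂ = 1 / (0.217 + 0.03) ≈ 4.0486, MB₂ = 409 − 56.7 = 352.3, so M₂ = 4.0486 × 352.3 ≈ 1426.3218 billion.
ΔM = M₂ − M₁ = 1426.3218 − 1825.8987 = -399.5769 billion.

-400 billion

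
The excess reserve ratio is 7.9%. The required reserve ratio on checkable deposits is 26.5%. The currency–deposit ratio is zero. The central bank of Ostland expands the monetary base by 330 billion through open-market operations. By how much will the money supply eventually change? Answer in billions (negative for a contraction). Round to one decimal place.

959.3 billion

The money multiplier is m = 1 / (rr + e) = 1 / (0.265 + 0.079) ≈ 2.90698.
The purchase adds 330 billion of base, so ΔM = m × ΔMB = 2.90698 × (+330) = 959.3034 billion.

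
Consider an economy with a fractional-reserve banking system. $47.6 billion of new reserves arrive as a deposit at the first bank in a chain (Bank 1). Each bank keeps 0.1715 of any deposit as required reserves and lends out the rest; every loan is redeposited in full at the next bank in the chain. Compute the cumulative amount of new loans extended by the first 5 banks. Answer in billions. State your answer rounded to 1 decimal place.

$140.2 billion

Bank i lends (1 − rr)^i of the original deposit: Bank 1 lends 47.6·0.8285 = 39.4366, Bank 2 lends 47.6·0.8285² ≈ 32.6732, and so on.
Summing a geometric series: total = 47.6·[0.8285·(1 − 0.8285^5) / (1 − 0.8285)] ≈ 140.1879 billion.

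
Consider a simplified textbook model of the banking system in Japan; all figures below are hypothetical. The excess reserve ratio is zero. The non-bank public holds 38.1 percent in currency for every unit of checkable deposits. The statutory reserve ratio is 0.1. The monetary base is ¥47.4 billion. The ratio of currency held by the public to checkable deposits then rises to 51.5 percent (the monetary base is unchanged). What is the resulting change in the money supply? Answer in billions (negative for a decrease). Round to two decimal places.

-19.32 billion

Initially m₁ = (1 + 0.381) / (0.1 + 0.381) ≈ 2.87110, so M₁ = 2.87110 × 47.4 ≈ 136.0901 billion.
After the change m₂ = (1 + 0.515) / (0.1 + 0.515) ≈ 2.46341, so M₂ = 2.46341 × 47.4 ≈ 116.7656 billion.
ΔM = M₂ − M₁ = 116.7656 − 136.0901 = -19.3245 billion.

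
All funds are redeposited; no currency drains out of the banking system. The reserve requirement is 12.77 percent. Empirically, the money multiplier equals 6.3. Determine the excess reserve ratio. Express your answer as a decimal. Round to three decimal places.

Using m = 6.3. Since m = (1 + c)/(c + rr + e), the denominator satisfies c + rr + e = (1 + c)/m = (1 + 0) / 6.3 ≈ 0.158730.
With c = 0 and rr = 0.1277, the excess reserve ratio is 0.158730 − 0 − 0.1277 = 0.03103.

0.031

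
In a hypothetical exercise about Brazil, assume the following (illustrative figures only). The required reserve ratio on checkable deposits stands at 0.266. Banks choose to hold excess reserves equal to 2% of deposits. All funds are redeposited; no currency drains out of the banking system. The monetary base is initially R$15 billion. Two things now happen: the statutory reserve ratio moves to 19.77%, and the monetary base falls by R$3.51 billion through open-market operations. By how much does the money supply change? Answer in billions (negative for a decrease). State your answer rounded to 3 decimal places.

Before: m₁ = 1 / (0.266 + 0.02) ≈ 3.496503, MB₁ = 15, so M₁ = 3.496503 × 15 ≈ 52.4475 billion.
After: m₂ = 1 / (0.1977 + 0.02) ≈ 4.593477, MB₂ = 15 − 3.51 = 11.49, so M₂ = 4.593477 × 11.49 ≈ 52.7791 billion.
ΔM = M₂ − M₁ = 52.7791 − 52.4475 = 0.3316 billion.

R$0.332 billion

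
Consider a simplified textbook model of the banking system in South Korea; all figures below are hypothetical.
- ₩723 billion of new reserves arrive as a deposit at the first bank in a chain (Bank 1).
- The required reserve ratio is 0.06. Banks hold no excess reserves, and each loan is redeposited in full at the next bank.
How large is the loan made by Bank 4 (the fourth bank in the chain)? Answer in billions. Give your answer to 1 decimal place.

Each bank lends a fraction (1 − rr) = 0.9400 of the deposit it receives, so Bank 4 receives 723·0.9400^3 and lends 723·0.9400^4 ≈ 564.4815 billion.

₩564.5 billion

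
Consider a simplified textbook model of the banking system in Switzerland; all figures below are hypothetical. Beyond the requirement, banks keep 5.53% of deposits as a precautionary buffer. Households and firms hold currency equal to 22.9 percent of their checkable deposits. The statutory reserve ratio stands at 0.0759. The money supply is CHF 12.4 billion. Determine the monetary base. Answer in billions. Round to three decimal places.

CHF 3.634 billion

The money multiplier is m = (1 + c) / (rr + e + c) = (1 + 0.229) / (0.0759 + 0.0553 + 0.229) ≈ 3.411993.
MB = M / m = 12.4 / 3.411993 ≈ 3.6342 billion.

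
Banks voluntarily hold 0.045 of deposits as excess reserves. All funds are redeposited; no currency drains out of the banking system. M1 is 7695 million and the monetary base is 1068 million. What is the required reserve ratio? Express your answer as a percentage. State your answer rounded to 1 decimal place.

Using m = M/MB = 7695/1068 ≈ 7.205056. Since m = (1 + c)/(c + rr + e), the denominator satisfies c + rr + e = (1 + c)/m = (1 + 0) / 7.205056 ≈ 0.138791.
With c = 0 and e = 0.045, the required reserve ratio is 0.138791 − 0 − 0.045 = 0.093791.

9.4%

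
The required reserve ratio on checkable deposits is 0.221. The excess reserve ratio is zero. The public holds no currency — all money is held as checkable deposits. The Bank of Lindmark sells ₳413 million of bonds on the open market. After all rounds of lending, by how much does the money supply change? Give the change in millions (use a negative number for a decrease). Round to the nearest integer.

The simple money multiplier is m = 1/rr = 1/0.221 ≈ 4.5249.
An open-market sale reduces the monetary base by 413 million, so ΔM = m × ΔMB = 4.5249 × (−413) = -1868.7837 million.

-1869 million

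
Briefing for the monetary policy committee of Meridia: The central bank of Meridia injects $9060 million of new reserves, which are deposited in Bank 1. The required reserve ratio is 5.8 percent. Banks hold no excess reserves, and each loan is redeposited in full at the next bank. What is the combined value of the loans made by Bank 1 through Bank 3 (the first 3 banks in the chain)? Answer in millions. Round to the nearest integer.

Bank i lends (1 − rr)^i of the original deposit: Bank 1 lends 9060·0.9420 = 8534.5200, Bank 2 lends 9060·0.9420² ≈ 8039.5178, and so on.
Summing a geometric series: total = 9060·[0.9420·(1 − 0.9420^3) / (1 − 0.9420)] ≈ 24147.2636 million.

$24147 million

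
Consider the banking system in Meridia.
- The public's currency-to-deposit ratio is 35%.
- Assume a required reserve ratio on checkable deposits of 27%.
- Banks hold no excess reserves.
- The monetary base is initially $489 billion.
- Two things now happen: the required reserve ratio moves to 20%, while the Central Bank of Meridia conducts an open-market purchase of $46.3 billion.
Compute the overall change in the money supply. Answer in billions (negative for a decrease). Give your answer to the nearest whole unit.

Before: m₁ = (1 + 0.35) / (0.27 + 0.35) ≈ 2.1774, MB₁ = 489, so M₁ = 2.1774 × 489 = 1064.7486 billion.
After: m₂ = (1 + 0.35) / (0.2 + 0.35) ≈ 2.4545, MB₂ = 489 + 46.3 = 535.3, so M₂ = 2.4545 × 535.3 ≈ 1313.8938 billion.
ΔM = M₂ − M₁ = 1313.8938 − 1064.7486 = 249.1452 billion.

$249 billion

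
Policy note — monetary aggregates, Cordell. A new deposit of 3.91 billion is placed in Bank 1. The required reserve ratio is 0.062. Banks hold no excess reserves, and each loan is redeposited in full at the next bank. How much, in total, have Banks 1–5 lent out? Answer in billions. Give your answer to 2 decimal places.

16.20 billion

Bank i lends (1 − rr)^i of the original deposit: Bank 1 lends 3.91·0.9380 ≈ 3.6676, Bank 2 lends 3.91·0.9380² ≈ 3.4402, and so on.
Summing a geometric series: total = 3.91·[0.9380·(1 − 0.9380^5) / (1 − 0.9380)] ≈ 16.2007 billion.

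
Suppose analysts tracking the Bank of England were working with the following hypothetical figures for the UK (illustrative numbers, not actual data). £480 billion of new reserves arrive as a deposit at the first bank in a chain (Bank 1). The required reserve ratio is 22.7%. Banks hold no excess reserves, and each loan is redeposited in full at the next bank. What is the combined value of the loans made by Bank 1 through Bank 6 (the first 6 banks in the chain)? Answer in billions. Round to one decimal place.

£1285.8 billion

Bank i lends (1 − rr)^i of the original deposit: Bank 1 lends 480·0.7730 = 371.0400, Bank 2 lends 480·0.7730² ≈ 286.8139, and so on.
Summing a geometric series: total = 480·[0.7730·(1 − 0.7730^6) / (1 − 0.7730)] ≈ 1285.8215 billion.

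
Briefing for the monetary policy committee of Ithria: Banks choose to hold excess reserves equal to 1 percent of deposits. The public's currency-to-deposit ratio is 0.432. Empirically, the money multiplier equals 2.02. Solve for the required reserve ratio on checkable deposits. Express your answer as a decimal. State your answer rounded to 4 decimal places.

0.2669

Using m = 2.02. Since m = (1 + c)/(c + rr + e), the denominator satisfies c + rr + e = (1 + c)/m = (1 + 0.432) / 2.02 ≈ 0.708911.
With c = 0.432 and e = 0.01, the required reserve ratio on checkable deposits is 0.708911 − 0.432 − 0.01 = 0.266911.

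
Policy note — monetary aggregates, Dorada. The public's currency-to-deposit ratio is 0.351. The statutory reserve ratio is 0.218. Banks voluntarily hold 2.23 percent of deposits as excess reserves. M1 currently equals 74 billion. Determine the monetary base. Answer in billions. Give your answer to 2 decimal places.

32.39 billion

The money multiplier is m = (1 + c) / (rr + e + c) = (1 + 0.351) / (0.218 + 0.0223 + 0.351) ≈ 2.28480.
MB = M / m = 74 / 2.28480 ≈ 32.388 billion.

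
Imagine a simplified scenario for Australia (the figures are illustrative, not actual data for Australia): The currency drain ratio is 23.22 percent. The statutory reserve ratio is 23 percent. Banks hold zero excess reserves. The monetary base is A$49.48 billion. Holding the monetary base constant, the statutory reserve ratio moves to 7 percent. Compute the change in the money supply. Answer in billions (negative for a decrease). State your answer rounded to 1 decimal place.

Initially m₁ = (1 + 0.2322) / (0.23 + 0.2322) ≈ 2.6659, so M₁ = 2.6659 × 49.48 ≈ 131.9087 billion.
After the change m₂ = (1 + 0.2322) / (0.07 + 0.2322) ≈ 4.0774, so M₂ = 4.0774 × 49.48 ≈ 201.7498 billion.
ΔM = M₂ − M₁ = 201.7498 − 131.9087 = 69.8411 billion.

A$69.8 billion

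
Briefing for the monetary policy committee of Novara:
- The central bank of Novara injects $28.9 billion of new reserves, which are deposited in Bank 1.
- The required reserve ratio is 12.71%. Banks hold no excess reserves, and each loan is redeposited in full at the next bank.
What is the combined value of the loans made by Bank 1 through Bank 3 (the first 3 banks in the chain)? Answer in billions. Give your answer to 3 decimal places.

$66.469 billion

Bank i lends (1 − rr)^i of the original deposit: Bank 1 lends 28.9·0.8729 ≈ 25.2268, Bank 2 lends 28.9·0.8729² ≈ 22.0205, and so on.
Summing a geometric series: total = 28.9·[0.8729·(1 − 0.8729^3) / (1 − 0.8729)] ≈ 66.4690 billion.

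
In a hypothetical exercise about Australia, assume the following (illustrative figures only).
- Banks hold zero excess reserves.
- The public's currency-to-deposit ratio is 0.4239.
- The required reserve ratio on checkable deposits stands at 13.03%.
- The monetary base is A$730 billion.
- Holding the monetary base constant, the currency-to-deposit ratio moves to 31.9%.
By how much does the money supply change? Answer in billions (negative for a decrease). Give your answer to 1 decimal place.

A$267.5 billion

Initially m₁ = (1 + 0.4239) / (0.1303 + 0.4239) ≈ 2.56929, so M₁ = 2.56929 × 730 = 1875.5817 billion.
After the change m₂ = (1 + 0.319) / (0.1303 + 0.319) ≈ 2.93568, so M₂ = 2.93568 × 730 = 2143.0464 billion.
ΔM = M₂ − M₁ = 2143.0464 − 1875.5817 = 267.4647 billion.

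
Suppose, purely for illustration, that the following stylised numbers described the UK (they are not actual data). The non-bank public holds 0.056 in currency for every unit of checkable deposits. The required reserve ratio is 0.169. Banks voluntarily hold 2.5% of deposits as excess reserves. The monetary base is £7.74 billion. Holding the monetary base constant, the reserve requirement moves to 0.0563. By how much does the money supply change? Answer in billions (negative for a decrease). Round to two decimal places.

£26.84 billion

Initially m₁ = (1 + 0.056) / (0.169 + 0.025 + 0.056) = 4.2240, so M₁ = 4.2240 × 7.74 ≈ 32.6938 billion.
After the change m₂ = (1 + 0.056) / (0.0563 + 0.025 + 0.056) ≈ 7.6912, so M₂ = 7.6912 × 7.74 ≈ 59.5299 billion.
ΔM = M₂ − M₁ = 59.5299 − 32.6938 = 26.8361 billion.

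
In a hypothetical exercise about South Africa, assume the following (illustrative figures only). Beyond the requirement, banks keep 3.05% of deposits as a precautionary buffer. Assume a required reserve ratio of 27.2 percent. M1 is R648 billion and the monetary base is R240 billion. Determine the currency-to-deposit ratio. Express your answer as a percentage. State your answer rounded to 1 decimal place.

Using m = M/MB = 648/240 = 2.700000. From m = (1 + c)/(c + rr + e), rearranging gives 1 + c = m·(c + rr + e), so c·(1 − m) = m·(rr + e) − 1.
Hence c = [m·(rr + e) − 1]/(1 − m) = [2.700000 × (0.272 + 0.0305) − 1] / (1 − 2.700000) ≈ 0.107794.

10.8%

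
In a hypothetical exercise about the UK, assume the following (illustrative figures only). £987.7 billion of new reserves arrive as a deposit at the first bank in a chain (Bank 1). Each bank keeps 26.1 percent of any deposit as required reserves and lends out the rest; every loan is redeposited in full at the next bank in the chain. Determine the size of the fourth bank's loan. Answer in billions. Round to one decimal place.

Each bank lends a fraction (1 − rr) = 0.7390 of the deposit it receives, so Bank 4 receives 987.7·0.7390^3 and lends 987.7·0.7390^4 ≈ 294.5797 billion.

£294.6 billion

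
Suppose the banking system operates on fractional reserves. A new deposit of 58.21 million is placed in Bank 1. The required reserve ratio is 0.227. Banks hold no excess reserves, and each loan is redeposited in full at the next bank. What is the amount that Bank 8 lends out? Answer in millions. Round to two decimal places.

7.42 million

Each bank lends a fraction (1 − rr) = 0.7730 of the deposit it receives, so Bank 8 receives 58.21·0.7730^7 and lends 58.21·0.7730^8 ≈ 7.4205 million.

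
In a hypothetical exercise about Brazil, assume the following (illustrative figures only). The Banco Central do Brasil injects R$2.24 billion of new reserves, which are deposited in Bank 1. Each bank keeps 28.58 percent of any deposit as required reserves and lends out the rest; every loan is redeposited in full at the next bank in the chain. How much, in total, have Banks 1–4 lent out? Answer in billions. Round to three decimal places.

Bank i lends (1 − rr)^i of the original deposit: Bank 1 lends 2.24·0.7142 ≈ 1.5998, Bank 2 lends 2.24·0.7142² ≈ 1.1426, and so on.
Summing a geometric series: total = 2.24·[0.7142·(1 − 0.7142^4) / (1 − 0.7142)] ≈ 4.1412 billion.

R$4.141 billion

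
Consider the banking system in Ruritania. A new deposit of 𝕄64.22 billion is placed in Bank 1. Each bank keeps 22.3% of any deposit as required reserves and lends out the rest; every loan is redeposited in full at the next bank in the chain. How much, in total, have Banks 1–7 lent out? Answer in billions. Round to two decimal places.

Bank i lends (1 − rr)^i of the original deposit: Bank 1 lends 64.22·0.7770 ≈ 49.8989, Bank 2 lends 64.22·0.7770² ≈ 38.7715, and so on.
Summing a geometric series: total = 64.22·[0.7770·(1 − 0.7770^7) / (1 − 0.7770)] ≈ 185.5031 billion.

𝕄185.50 billion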